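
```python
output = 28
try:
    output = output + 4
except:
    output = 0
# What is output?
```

Step-by-step execution trace:
1. output starts at 28.
2. try: `output = output + 4` → output = 32. No exception raised.
3. `except` is skipped.
Result: 32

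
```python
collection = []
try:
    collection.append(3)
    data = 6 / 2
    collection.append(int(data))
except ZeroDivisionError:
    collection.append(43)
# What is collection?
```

Step-by-step execution trace:
1. try: `collection.append(3)` → collection = [3].
2. `data = 6 / 2` → data = 3.0. No exception raised.
3. `collection.append(int(data))` → collection = [3, 3].
4. `except ZeroDivisionError` is skipped (no exception was raised).
Result: [3, 3]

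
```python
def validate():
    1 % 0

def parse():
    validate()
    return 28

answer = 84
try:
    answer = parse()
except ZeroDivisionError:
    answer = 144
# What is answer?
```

Step-by-step execution trace:
1. answer starts at 84.
2. try: `parse()` calls `validate()`.
3. `validate()` evaluates `1 % 0`, which raises ZeroDivisionError; it propagates through parse (uncaught).
4. `return 28` in parse is not reached; the assignment to answer does not complete.
5. `except ZeroDivisionError` matches → answer = 144.
Result: 144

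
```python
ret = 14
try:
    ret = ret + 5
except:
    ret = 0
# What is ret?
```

Step-by-step execution trace:
1. ret starts at 14.
2. try: `ret = ret + 5` → ret = 19. No exception raised.
3. `except` is skipped.
Result: 19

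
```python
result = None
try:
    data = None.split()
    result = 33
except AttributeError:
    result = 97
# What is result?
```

Step-by-step execution trace:
1. `data = None.split()` raises AttributeError.
2. `result = 33` is not reached.
3. `except AttributeError` matches → result = 97.
Result: 97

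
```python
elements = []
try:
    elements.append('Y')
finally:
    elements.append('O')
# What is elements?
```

Step-by-step execution trace:
1. try: `elements.append('Y')` → elements = ['Y'].
2. The try body completes without raising.
3. finally always runs: `elements.append('O')` → elements = ['Y', 'O'].
Result: ['Y', 'O']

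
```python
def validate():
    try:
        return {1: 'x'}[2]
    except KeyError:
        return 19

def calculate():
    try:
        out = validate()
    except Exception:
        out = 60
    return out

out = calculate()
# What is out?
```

Step-by-step execution trace:
1. `calculate()` calls `validate()`.
2. In validate: `{1: 'x'}[2]` raises KeyError; `except KeyError` catches it → returns 19.
3. In calculate: `out = validate()` → out = 19. No exception reaches calculate.
4. `except Exception` is skipped; calculate returns 19.
5. out = 19.
Result: 19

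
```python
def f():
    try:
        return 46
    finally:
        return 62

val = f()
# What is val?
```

Step-by-step execution trace:
1. `f()` enters try: `return 46` sets pending return value 46.
2. Before returning, `finally: return 62` runs and overrides the pending return.
3. f() returns 62 → val = 62.
Result: 62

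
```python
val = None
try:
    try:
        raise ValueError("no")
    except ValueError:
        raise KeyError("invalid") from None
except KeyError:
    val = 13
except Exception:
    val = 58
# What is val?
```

Step-by-step execution trace:
1. Inner try raises ValueError; inner `except ValueError` catches it.
2. `raise KeyError(...) from None` raises KeyError (from None suppresses __context__, but the active exception is still KeyError).
3. Outer `except KeyError` matches → val = 13.
4. `except Exception` is not reached.
Result: 13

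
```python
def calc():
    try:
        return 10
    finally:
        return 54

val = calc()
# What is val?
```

Step-by-step execution trace:
1. `calc()` enters try: `return 10` sets pending return value 10.
2. Before returning, `finally: return 54` runs and overrides the pending return.
3. calc() returns 54 → val = 54.
Result: 54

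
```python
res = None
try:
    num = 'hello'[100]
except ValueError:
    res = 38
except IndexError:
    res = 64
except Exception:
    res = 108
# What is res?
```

Step-by-step execution trace:
1. `num = 'hello'[100]` raises IndexError.
2. `except ValueError` does not match IndexError; skipped.
3. `except IndexError` matches → res = 64.
4. Remaining except clauses are skipped.
Result: 64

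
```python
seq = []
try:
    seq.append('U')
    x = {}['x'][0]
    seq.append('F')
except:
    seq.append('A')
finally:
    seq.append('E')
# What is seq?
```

Step-by-step execution trace:
1. try: `seq.append('U')` → seq = ['U'].
2. `x = {}['x'][0]` raises KeyError; `seq.append('F')` is not reached.
3. bare `except` matches → `seq.append('A')` → seq = ['U', 'A'].
4. finally always runs: `seq.append('E')` → seq = ['U', 'A', 'E'].
Result: ['U', 'A', 'E']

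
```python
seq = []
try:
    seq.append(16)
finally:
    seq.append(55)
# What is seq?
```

Step-by-step execution trace:
1. try: `seq.append(16)` → seq = [16].
2. The try body completes without raising.
3. finally always runs: `seq.append(55)` → seq = [16, 55].
Result: [16, 55]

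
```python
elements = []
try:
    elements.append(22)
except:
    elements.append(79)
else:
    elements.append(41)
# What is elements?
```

Step-by-step execution trace:
1. try: `elements.append(22)` → elements = [22]. No exception raised.
2. `except` is skipped.
3. `else` runs (try completed without exception): `elements.append(41)` → elements = [22, 41].
Result: [22, 41]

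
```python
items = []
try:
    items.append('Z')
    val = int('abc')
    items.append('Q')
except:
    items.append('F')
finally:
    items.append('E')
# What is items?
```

Step-by-step execution trace:
1. try: `items.append('Z')` → items = ['Z'].
2. `val = int('abc')` raises ValueError; `items.append('Q')` is not reached.
3. bare `except` matches → `items.append('F')` → items = ['Z', 'F'].
4. finally always runs: `items.append('E')` → items = ['Z', 'F', 'E'].
Result: ['Z', 'F', 'E']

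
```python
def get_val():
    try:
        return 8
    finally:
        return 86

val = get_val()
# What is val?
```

Step-by-step execution trace:
1. `get_val()` enters try: `return 8` sets pending return value 8.
2. Before returning, `finally: return 86` runs and overrides the pending return.
3. get_val() returns 86 → val = 86.
Result: 86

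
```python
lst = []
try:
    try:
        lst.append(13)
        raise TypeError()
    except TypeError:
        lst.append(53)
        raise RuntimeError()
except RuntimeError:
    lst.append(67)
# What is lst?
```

Step-by-step execution trace:
1. Inner try: `lst.append(13)` → lst = [13].
2. `raise TypeError()` raises TypeError.
3. Inner `except TypeError` matches → `lst.append(53)` → lst = [13, 53].
4. `raise RuntimeError()` raises RuntimeError; propagates to outer try.
5. Outer `except RuntimeError` matches → `lst.append(67)` → lst = [13, 53, 67].
Result: [13, 53, 67]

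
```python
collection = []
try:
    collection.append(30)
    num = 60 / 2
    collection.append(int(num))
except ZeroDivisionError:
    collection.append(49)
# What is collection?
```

Step-by-step execution trace:
1. try: `collection.append(30)` → collection = [30].
2. `num = 60 / 2` → num = 30.0. No exception raised.
3. `collection.append(int(num))` → collection = [30, 30].
4. `except ZeroDivisionError` is skipped (no exception was raised).
Result: [30, 30]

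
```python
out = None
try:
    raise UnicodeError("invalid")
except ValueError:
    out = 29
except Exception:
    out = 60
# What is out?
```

Step-by-step execution trace:
1. `raise UnicodeError(...)` raises UnicodeError.
2. `except ValueError` matches (UnicodeError is a subclass of ValueError) → out = 29.
3. `except Exception` is not reached.
Result: 29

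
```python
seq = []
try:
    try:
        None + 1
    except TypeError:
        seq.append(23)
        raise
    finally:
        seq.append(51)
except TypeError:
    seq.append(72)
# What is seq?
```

Step-by-step execution trace:
1. Inner try: `None + 1` raises TypeError.
2. Inner `except TypeError` matches → `seq.append(23)` → seq = [23].
3. bare `raise` re-raises TypeError.
4. Inner `finally` runs during unwinding: `seq.append(51)` → seq = [23, 51].
5. Outer `except TypeError` matches → `seq.append(72)` → seq = [23, 51, 72].
Result: [23, 51, 72]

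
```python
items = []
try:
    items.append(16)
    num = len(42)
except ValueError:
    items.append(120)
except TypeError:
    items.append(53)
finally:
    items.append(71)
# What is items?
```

Step-by-step execution trace:
1. try: `items.append(16)` → items = [16].
2. `num = len(42)` raises TypeError.
3. `except ValueError` does not match TypeError; skipped.
4. `except TypeError` matches → `items.append(53)` → items = [16, 53].
5. finally always runs: `items.append(71)` → items = [16, 53, 71].
Result: [16, 53, 71]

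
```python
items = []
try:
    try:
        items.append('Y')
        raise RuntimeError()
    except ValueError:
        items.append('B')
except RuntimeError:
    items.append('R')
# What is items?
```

Step-by-step execution trace:
1. Inner try: `items.append('Y')` → items = ['Y'].
2. `raise RuntimeError()` raises RuntimeError.
3. Inner `except ValueError` does not match RuntimeError; exception propagates to outer try.
4. Outer `except RuntimeError` matches → `items.append('R')` → items = ['Y', 'R'].
Result: ['Y', 'R']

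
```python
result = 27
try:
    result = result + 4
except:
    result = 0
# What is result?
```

Step-by-step execution trace:
1. result starts at 27.
2. try: `result = result + 4` → result = 31. No exception raised.
3. `except` is skipped.
Result: 31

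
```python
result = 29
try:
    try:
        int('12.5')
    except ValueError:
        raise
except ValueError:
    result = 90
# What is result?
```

Step-by-step execution trace:
1. Inner try: `int('12.5')` raises ValueError.
2. Inner `except ValueError` matches; bare `raise` re-raises the same ValueError.
3. Outer `except ValueError` matches → result = 90.
Result: 90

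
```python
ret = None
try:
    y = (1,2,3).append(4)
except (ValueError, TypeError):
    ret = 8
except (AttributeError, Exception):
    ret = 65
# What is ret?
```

Step-by-step execution trace:
1. `y = (1,2,3).append(4)` raises AttributeError.
2. `except (ValueError, TypeError)` does not match AttributeError; skipped.
3. `except (AttributeError, Exception)` matches (AttributeError is in the tuple) → ret = 65.
Result: 65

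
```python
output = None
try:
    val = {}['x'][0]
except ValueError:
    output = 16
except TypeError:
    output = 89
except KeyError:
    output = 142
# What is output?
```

Step-by-step execution trace:
1. `val = {}['x'][0]` raises KeyError.
2. `except ValueError` does not match KeyError; skipped.
3. `except TypeError` does not match KeyError; skipped.
4. `except KeyError` matches → output = 142.
Result: 142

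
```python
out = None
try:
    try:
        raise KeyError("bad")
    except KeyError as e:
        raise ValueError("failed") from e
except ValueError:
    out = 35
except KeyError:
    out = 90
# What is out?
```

Step-by-step execution trace:
1. Inner try raises KeyError; inner `except KeyError as e` catches it.
2. `raise ValueError(...) from e` raises ValueError (KeyError is attached as __cause__, but only ValueError is active).
3. Outer `except ValueError` matches → out = 35.
4. `except KeyError` is not reached.
Result: 35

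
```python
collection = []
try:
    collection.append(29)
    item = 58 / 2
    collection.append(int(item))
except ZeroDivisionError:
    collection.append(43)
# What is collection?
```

Step-by-step execution trace:
1. try: `collection.append(29)` → collection = [29].
2. `item = 58 / 2` → item = 29.0. No exception raised.
3. `collection.append(int(item))` → collection = [29, 29].
4. `except ZeroDivisionError` is skipped (no exception was raised).
Result: [29, 29]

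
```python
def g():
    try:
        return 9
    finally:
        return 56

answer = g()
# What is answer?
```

Step-by-step execution trace:
1. `g()` enters try: `return 9` sets pending return value 9.
2. Before returning, `finally: return 56` runs and overrides the pending return.
3. g() returns 56 → answer = 56.
Result: 56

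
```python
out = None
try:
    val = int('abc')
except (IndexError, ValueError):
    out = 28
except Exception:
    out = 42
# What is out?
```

Step-by-step execution trace:
1. `val = int('abc')` raises ValueError.
2. `except (IndexError, ValueError)` matches (ValueError is in the tuple) → out = 28.
3. `except Exception` is not reached.
Result: 28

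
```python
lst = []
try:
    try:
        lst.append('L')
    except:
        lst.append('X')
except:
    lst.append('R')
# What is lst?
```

Step-by-step execution trace:
1. Inner try: `lst.append('L')` → lst = ['L']. No exception raised.
2. Inner `except` is skipped.
3. Inner try completes normally; outer `except` is skipped.
Result: ['L']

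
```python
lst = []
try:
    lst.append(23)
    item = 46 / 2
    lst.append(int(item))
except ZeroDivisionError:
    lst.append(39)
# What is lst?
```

Step-by-step execution trace:
1. try: `lst.append(23)` → lst = [23].
2. `item = 46 / 2` → item = 23.0. No exception raised.
3. `lst.append(int(item))` → lst = [23, 23].
4. `except ZeroDivisionError` is skipped (no exception was raised).
Result: [23, 23]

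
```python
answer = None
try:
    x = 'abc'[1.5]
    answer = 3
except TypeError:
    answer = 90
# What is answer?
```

Step-by-step execution trace:
1. `x = 'abc'[1.5]` raises TypeError.
2. `answer = 3` is not reached.
3. `except TypeError` matches → answer = 90.
Result: 90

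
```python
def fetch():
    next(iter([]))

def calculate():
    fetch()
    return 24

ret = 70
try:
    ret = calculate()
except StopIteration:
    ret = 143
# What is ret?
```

Step-by-step execution trace:
1. ret starts at 70.
2. try: `calculate()` calls `fetch()`.
3. `fetch()` evaluates `next(iter([]))`, which raises StopIteration; it propagates through calculate (uncaught).
4. `return 24` in calculate is not reached; the assignment to ret does not complete.
5. `except StopIteration` matches → ret = 143.
Result: 143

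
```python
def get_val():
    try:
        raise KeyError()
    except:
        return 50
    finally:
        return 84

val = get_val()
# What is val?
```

Step-by-step execution trace:
1. `get_val()` enters try: `raise KeyError()` raises KeyError.
2. bare `except` matches → `return 50` sets pending return value 50.
3. Before returning, `finally: return 84` runs and overrides the pending return.
4. get_val() returns 84 → val = 84.
Result: 84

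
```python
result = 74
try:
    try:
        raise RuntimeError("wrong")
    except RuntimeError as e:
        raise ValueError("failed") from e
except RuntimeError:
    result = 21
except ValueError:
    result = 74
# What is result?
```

Step-by-step execution trace:
1. Inner try raises RuntimeError; inner `except RuntimeError as e` catches it.
2. `raise ValueError(...) from e` raises ValueError (RuntimeError is attached as __cause__, but only ValueError is active).
3. Outer `except RuntimeError` does not match ValueError; skipped.
4. Outer `except ValueError` matches → result = 74.
Result: 74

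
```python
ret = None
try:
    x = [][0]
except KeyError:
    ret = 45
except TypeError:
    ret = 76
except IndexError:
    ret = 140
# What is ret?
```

Step-by-step execution trace:
1. `x = [][0]` raises IndexError.
2. `except KeyError` does not match IndexError; skipped.
3. `except TypeError` does not match IndexError; skipped.
4. `except IndexError` matches → ret = 140.
Result: 140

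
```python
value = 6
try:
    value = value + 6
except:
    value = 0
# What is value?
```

Step-by-step execution trace:
1. value starts at 6.
2. try: `value = value + 6` → value = 12. No exception raised.
3. `except` is skipped.
Result: 12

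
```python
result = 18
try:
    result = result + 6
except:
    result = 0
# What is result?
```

Step-by-step execution trace:
1. result starts at 18.
2. try: `result = result + 6` → result = 24. No exception raised.
3. `except` is skipped.
Result: 24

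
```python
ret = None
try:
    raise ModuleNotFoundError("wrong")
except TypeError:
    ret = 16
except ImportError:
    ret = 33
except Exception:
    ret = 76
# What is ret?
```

Step-by-step execution trace:
1. `raise ModuleNotFoundError(...)` raises ModuleNotFoundError.
2. `except TypeError` does not match (ModuleNotFoundError is not a subclass of TypeError); skipped.
3. `except ImportError` matches (ModuleNotFoundError is a subclass of ImportError) → ret = 33.
4. `except Exception` is not reached.
Result: 33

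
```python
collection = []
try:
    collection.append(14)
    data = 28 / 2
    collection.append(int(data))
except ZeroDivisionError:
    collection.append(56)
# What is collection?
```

Step-by-step execution trace:
1. try: `collection.append(14)` → collection = [14].
2. `data = 28 / 2` → data = 14.0. No exception raised.
3. `collection.append(int(data))` → collection = [14, 14].
4. `except ZeroDivisionError` is skipped (no exception was raised).
Result: [14, 14]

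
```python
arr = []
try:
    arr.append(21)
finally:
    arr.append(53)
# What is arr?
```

Step-by-step execution trace:
1. try: `arr.append(21)` → arr = [21].
2. The try body completes without raising.
3. finally always runs: `arr.append(53)` → arr = [21, 53].
Result: [21, 53]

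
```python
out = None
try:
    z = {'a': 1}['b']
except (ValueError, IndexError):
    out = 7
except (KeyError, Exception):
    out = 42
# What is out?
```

Step-by-step execution trace:
1. `z = {'a': 1}['b']` raises KeyError.
2. `except (ValueError, IndexError)` does not match KeyError; skipped.
3. `except (KeyError, Exception)` matches (KeyError is in the tuple) → out = 42.
Result: 42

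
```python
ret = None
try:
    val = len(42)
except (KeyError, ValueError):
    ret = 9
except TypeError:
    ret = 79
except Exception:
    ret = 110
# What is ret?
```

Step-by-step execution trace:
1. `val = len(42)` raises TypeError.
2. `except (KeyError, ValueError)` does not match TypeError; skipped.
3. `except TypeError` matches (exact type match) → ret = 79.
4. `except Exception` is not reached.
Result: 79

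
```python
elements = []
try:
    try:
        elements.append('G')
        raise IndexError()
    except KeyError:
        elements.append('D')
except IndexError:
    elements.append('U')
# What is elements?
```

Step-by-step execution trace:
1. Inner try: `elements.append('G')` → elements = ['G'].
2. `raise IndexError()` raises IndexError.
3. Inner `except KeyError` does not match IndexError; exception propagates to outer try.
4. Outer `except IndexError` matches → `elements.append('U')` → elements = ['G', 'U'].
Result: ['G', 'U']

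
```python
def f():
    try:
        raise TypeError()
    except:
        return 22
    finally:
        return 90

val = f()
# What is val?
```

Step-by-step execution trace:
1. `f()` enters try: `raise TypeError()` raises TypeError.
2. bare `except` matches → `return 22` sets pending return value 22.
3. Before returning, `finally: return 90` runs and overrides the pending return.
4. f() returns 90 → val = 90.
Result: 90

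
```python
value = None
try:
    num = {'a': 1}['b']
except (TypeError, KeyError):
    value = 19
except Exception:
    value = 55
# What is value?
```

Step-by-step execution trace:
1. `num = {'a': 1}['b']` raises KeyError.
2. `except (TypeError, KeyError)` matches (KeyError is in the tuple) → value = 19.
3. `except Exception` is not reached.
Result: 19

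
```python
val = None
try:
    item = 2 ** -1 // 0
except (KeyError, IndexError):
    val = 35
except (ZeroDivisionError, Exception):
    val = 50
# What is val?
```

Step-by-step execution trace:
1. `item = 2 ** -1 // 0` raises ZeroDivisionError.
2. `except (KeyError, IndexError)` does not match ZeroDivisionError; skipped.
3. `except (ZeroDivisionError, Exception)` matches (ZeroDivisionError is in the tuple) → val = 50.
Result: 50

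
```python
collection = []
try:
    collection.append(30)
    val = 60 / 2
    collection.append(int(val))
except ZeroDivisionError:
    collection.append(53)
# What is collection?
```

Step-by-step execution trace:
1. try: `collection.append(30)` → collection = [30].
2. `val = 60 / 2` → val = 30.0. No exception raised.
3. `collection.append(int(val))` → collection = [30, 30].
4. `except ZeroDivisionError` is skipped (no exception was raised).
Result: [30, 30]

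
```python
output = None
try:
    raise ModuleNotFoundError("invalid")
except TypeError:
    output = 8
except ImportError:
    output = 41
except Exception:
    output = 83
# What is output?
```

Step-by-step execution trace:
1. `raise ModuleNotFoundError(...)` raises ModuleNotFoundError.
2. `except TypeError` does not match (ModuleNotFoundError is not a subclass of TypeError); skipped.
3. `except ImportError` matches (ModuleNotFoundError is a subclass of ImportError) → output = 41.
4. `except Exception` is not reached.
Result: 41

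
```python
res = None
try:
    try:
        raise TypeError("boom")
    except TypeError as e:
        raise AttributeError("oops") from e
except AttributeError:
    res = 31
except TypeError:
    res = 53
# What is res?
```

Step-by-step execution trace:
1. Inner try raises TypeError; inner `except TypeError as e` catches it.
2. `raise AttributeError(...) from e` raises AttributeError (TypeError is attached as __cause__, but only AttributeError is active).
3. Outer `except AttributeError` matches → res = 31.
4. `except TypeError` is not reached.
Result: 31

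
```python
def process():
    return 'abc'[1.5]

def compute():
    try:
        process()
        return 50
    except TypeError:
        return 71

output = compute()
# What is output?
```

Step-by-step execution trace:
1. `compute()` calls `process()`.
2. `process()` evaluates `'abc'[1.5]`, which raises TypeError; it propagates to the caller.
3. `return 50` is not reached.
4. `except TypeError` in compute matches → returns 71.
5. output = 71.
Result: 71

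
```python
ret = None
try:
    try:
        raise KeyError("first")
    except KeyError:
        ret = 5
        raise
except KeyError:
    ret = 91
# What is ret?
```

Step-by-step execution trace:
1. Inner try: `raise KeyError("first")` raises KeyError.
2. Inner `except KeyError` matches → ret = 5.
3. bare `raise` re-raises the same KeyError.
4. Outer `except KeyError` matches → ret = 91.
Result: 91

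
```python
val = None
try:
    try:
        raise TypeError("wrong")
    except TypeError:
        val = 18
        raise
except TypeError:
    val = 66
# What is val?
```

Step-by-step execution trace:
1. Inner try: `raise TypeError("wrong")` raises TypeError.
2. Inner `except TypeError` matches → val = 18.
3. bare `raise` re-raises the same TypeError.
4. Outer `except TypeError` matches → val = 66.
Result: 66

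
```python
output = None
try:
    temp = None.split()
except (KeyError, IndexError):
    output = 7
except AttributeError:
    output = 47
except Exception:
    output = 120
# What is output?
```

Step-by-step execution trace:
1. `temp = None.split()` raises AttributeError.
2. `except (KeyError, IndexError)` does not match AttributeError; skipped.
3. `except AttributeError` matches (exact type match) → output = 47.
4. `except Exception` is not reached.
Result: 47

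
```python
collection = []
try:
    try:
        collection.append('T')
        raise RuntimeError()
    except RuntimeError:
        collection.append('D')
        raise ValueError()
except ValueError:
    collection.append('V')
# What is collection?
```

Step-by-step execution trace:
1. Inner try: `collection.append('T')` → collection = ['T'].
2. `raise RuntimeError()` raises RuntimeError.
3. Inner `except RuntimeError` matches → `collection.append('D')` → collection = ['T', 'D'].
4. `raise ValueError()` raises ValueError; propagates to outer try.
5. Outer `except ValueError` matches → `collection.append('V')` → collection = ['T', 'D', 'V'].
Result: ['T', 'D', 'V']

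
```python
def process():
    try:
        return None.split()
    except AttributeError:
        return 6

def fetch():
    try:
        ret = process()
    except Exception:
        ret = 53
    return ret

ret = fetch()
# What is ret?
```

Step-by-step execution trace:
1. `fetch()` calls `process()`.
2. In process: `None.split()` raises AttributeError; `except AttributeError` catches it → returns 6.
3. In fetch: `ret = process()` → ret = 6. No exception reaches fetch.
4. `except Exception` is skipped; fetch returns 6.
5. ret = 6.
Result: 6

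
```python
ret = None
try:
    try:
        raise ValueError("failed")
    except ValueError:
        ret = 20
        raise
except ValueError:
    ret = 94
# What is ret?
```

Step-by-step execution trace:
1. Inner try: `raise ValueError("failed")` raises ValueError.
2. Inner `except ValueError` matches → ret = 20.
3. bare `raise` re-raises the same ValueError.
4. Outer `except ValueError` matches → ret = 94.
Result: 94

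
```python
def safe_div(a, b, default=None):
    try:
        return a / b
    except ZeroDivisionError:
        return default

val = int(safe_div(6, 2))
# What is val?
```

Step-by-step execution trace:
1. `safe_div(6, 2)` enters try: `return 6 / 2` → returns 3.0. No exception raised.
2. `except ZeroDivisionError` is skipped.
3. `int(3.0)` → 3 → val = 3.
Result: 3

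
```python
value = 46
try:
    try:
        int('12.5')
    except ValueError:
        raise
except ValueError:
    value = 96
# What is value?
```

Step-by-step execution trace:
1. Inner try: `int('12.5')` raises ValueError.
2. Inner `except ValueError` matches; bare `raise` re-raises the same ValueError.
3. Outer `except ValueError` matches → value = 96.
Result: 96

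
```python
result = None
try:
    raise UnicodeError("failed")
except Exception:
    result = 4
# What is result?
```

Step-by-step execution trace:
1. `raise UnicodeError(...)` raises UnicodeError.
2. `except Exception` matches (UnicodeError is a subclass of Exception) → result = 4.
Result: 4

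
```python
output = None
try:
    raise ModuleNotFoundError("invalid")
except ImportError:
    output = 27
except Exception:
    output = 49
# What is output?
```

Step-by-step execution trace:
1. `raise ModuleNotFoundError(...)` raises ModuleNotFoundError.
2. `except ImportError` matches (ModuleNotFoundError is a subclass of ImportError) → output = 27.
3. `except Exception` is not reached.
Result: 27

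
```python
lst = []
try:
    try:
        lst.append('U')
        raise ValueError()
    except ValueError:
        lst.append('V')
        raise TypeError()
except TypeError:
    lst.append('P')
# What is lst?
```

Step-by-step execution trace:
1. Inner try: `lst.append('U')` → lst = ['U'].
2. `raise ValueError()` raises ValueError.
3. Inner `except ValueError` matches → `lst.append('V')` → lst = ['U', 'V'].
4. `raise TypeError()` raises TypeError; propagates to outer try.
5. Outer `except TypeError` matches → `lst.append('P')` → lst = ['U', 'V', 'P'].
Result: ['U', 'V', 'P']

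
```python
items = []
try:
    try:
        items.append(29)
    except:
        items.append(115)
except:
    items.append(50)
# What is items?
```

Step-by-step execution trace:
1. Inner try: `items.append(29)` → items = [29]. No exception raised.
2. Inner `except` is skipped.
3. Inner try completes normally; outer `except` is skipped.
Result: [29]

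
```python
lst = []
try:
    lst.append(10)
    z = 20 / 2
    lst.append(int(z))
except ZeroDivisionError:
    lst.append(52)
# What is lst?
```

Step-by-step execution trace:
1. try: `lst.append(10)` → lst = [10].
2. `z = 20 / 2` → z = 10.0. No exception raised.
3. `lst.append(int(z))` → lst = [10, 10].
4. `except ZeroDivisionError` is skipped (no exception was raised).
Result: [10, 10]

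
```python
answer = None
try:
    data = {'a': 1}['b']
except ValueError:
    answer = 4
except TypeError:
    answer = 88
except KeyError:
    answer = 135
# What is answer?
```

Step-by-step execution trace:
1. `data = {'a': 1}['b']` raises KeyError.
2. `except ValueError` does not match KeyError; skipped.
3. `except TypeError` does not match KeyError; skipped.
4. `except KeyError` matches → answer = 135.
Result: 135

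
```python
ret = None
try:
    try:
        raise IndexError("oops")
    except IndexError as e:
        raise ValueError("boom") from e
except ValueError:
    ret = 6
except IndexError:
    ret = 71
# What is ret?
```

Step-by-step execution trace:
1. Inner try raises IndexError; inner `except IndexError as e` catches it.
2. `raise ValueError(...) from e` raises ValueError (IndexError is attached as __cause__, but only ValueError is active).
3. Outer `except ValueError` matches → ret = 6.
4. `except IndexError` is not reached.
Result: 6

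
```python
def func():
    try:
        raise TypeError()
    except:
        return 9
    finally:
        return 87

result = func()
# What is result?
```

Step-by-step execution trace:
1. `func()` enters try: `raise TypeError()` raises TypeError.
2. bare `except` matches → `return 9` sets pending return value 9.
3. Before returning, `finally: return 87` runs and overrides the pending return.
4. func() returns 87 → result = 87.
Result: 87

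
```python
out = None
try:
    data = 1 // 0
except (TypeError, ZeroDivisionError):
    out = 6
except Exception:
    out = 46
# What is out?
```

Step-by-step execution trace:
1. `data = 1 // 0` raises ZeroDivisionError.
2. `except (TypeError, ZeroDivisionError)` matches (ZeroDivisionError is in the tuple) → out = 6.
3. `except Exception` is not reached.
Result: 6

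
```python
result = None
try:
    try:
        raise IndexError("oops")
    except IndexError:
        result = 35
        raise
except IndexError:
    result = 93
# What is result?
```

Step-by-step execution trace:
1. Inner try: `raise IndexError("oops")` raises IndexError.
2. Inner `except IndexError` matches → result = 35.
3. bare `raise` re-raises the same IndexError.
4. Outer `except IndexError` matches → result = 93.
Result: 93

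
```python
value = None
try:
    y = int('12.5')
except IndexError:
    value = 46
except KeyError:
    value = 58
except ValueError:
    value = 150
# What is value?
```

Step-by-step execution trace:
1. `y = int('12.5')` raises ValueError.
2. `except IndexError` does not match ValueError; skipped.
3. `except KeyError` does not match ValueError; skipped.
4. `except ValueError` matches → value = 150.
Result: 150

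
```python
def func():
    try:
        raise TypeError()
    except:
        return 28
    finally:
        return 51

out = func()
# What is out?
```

Step-by-step execution trace:
1. `func()` enters try: `raise TypeError()` raises TypeError.
2. bare `except` matches → `return 28` sets pending return value 28.
3. Before returning, `finally: return 51` runs and overrides the pending return.
4. func() returns 51 → out = 51.
Result: 51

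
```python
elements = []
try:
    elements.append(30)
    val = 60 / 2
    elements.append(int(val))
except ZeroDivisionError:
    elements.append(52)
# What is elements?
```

Step-by-step execution trace:
1. try: `elements.append(30)` → elements = [30].
2. `val = 60 / 2` → val = 30.0. No exception raised.
3. `elements.append(int(val))` → elements = [30, 30].
4. `except ZeroDivisionError` is skipped (no exception was raised).
Result: [30, 30]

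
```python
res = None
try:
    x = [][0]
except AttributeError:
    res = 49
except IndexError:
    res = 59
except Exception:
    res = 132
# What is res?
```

Step-by-step execution trace:
1. `x = [][0]` raises IndexError.
2. `except AttributeError` does not match IndexError; skipped.
3. `except IndexError` matches → res = 59.
4. Remaining except clauses are skipped.
Result: 59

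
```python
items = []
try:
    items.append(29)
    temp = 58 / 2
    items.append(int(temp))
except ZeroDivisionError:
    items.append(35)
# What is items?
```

Step-by-step execution trace:
1. try: `items.append(29)` → items = [29].
2. `temp = 58 / 2` → temp = 29.0. No exception raised.
3. `items.append(int(temp))` → items = [29, 29].
4. `except ZeroDivisionError` is skipped (no exception was raised).
Result: [29, 29]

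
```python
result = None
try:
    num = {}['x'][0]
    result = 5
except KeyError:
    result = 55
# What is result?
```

Step-by-step execution trace:
1. `num = {}['x'][0]` raises KeyError.
2. `result = 5` is not reached.
3. `except KeyError` matches → result = 55.
Result: 55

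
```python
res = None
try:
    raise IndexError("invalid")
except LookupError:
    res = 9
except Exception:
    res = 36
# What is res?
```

Step-by-step execution trace:
1. `raise IndexError(...)` raises IndexError.
2. `except LookupError` matches (IndexError is a subclass of LookupError) → res = 9.
3. `except Exception` is not reached.
Result: 9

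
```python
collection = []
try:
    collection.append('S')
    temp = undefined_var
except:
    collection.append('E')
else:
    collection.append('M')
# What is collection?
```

Step-by-step execution trace:
1. try: `collection.append('S')` → collection = ['S'].
2. `temp = undefined_var` raises NameError.
3. bare `except` matches → `collection.append('E')` → collection = ['S', 'E'].
4. `else` is skipped (an exception was raised).
Result: ['S', 'E']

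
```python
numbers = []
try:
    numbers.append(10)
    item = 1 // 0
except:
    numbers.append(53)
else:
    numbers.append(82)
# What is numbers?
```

Step-by-step execution trace:
1. try: `numbers.append(10)` → numbers = [10].
2. `item = 1 // 0` raises ZeroDivisionError.
3. bare `except` matches → `numbers.append(53)` → numbers = [10, 53].
4. `else` is skipped (an exception was raised).
Result: [10, 53]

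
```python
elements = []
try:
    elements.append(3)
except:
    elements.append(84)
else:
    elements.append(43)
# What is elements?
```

Step-by-step execution trace:
1. try: `elements.append(3)` → elements = [3]. No exception raised.
2. `except` is skipped.
3. `else` runs (try completed without exception): `elements.append(43)` → elements = [3, 43].
Result: [3, 43]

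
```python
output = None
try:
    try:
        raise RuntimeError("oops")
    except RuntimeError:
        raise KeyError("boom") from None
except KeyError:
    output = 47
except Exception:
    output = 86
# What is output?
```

Step-by-step execution trace:
1. Inner try raises RuntimeError; inner `except RuntimeError` catches it.
2. `raise KeyError(...) from None` raises KeyError (from None suppresses __context__, but the active exception is still KeyError).
3. Outer `except KeyError` matches → output = 47.
4. `except Exception` is not reached.
Result: 47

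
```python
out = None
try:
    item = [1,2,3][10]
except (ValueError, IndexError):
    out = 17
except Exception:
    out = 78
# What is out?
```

Step-by-step execution trace:
1. `item = [1,2,3][10]` raises IndexError.
2. `except (ValueError, IndexError)` matches (IndexError is in the tuple) → out = 17.
3. `except Exception` is not reached.
Result: 17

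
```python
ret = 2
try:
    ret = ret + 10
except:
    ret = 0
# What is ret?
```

Step-by-step execution trace:
1. ret starts at 2.
2. try: `ret = ret + 10` → ret = 12. No exception raised.
3. `except` is skipped.
Result: 12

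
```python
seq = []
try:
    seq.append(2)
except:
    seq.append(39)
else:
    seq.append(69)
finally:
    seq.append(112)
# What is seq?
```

Step-by-step execution trace:
1. try: `seq.append(2)` → seq = [2]. No exception raised.
2. `except` is skipped.
3. `else` runs: `seq.append(69)` → seq = [2, 69].
4. `finally` always runs: `seq.append(112)` → seq = [2, 69, 112].
Result: [2, 69, 112]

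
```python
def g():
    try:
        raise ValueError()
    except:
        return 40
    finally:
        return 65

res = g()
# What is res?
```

Step-by-step execution trace:
1. `g()` enters try: `raise ValueError()` raises ValueError.
2. bare `except` matches → `return 40` sets pending return value 40.
3. Before returning, `finally: return 65` runs and overrides the pending return.
4. g() returns 65 → res = 65.
Result: 65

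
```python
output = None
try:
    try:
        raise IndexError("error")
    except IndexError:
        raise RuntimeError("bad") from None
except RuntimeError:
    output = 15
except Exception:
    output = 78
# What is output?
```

Step-by-step execution trace:
1. Inner try raises IndexError; inner `except IndexError` catches it.
2. `raise RuntimeError(...) from None` raises RuntimeError (from None suppresses __context__, but the active exception is still RuntimeError).
3. Outer `except RuntimeError` matches → output = 15.
4. `except Exception` is not reached.
Result: 15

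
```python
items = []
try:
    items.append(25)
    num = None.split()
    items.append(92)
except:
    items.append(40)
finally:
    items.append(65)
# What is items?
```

Step-by-step execution trace:
1. try: `items.append(25)` → items = [25].
2. `num = None.split()` raises AttributeError; `items.append(92)` is not reached.
3. bare `except` matches → `items.append(40)` → items = [25, 40].
4. finally always runs: `items.append(65)` → items = [25, 40, 65].
Result: [25, 40, 65]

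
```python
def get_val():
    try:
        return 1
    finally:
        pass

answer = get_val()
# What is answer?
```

Step-by-step execution trace:
1. `get_val()` enters try: `return 1` sets pending return value 1.
2. Before returning, `finally: pass` runs (no effect).
3. get_val() returns 1 → answer = 1.
Result: 1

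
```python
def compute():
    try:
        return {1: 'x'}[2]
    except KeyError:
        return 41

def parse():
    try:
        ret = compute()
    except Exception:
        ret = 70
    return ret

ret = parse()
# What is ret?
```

Step-by-step execution trace:
1. `parse()` calls `compute()`.
2. In compute: `{1: 'x'}[2]` raises KeyError; `except KeyError` catches it → returns 41.
3. In parse: `ret = compute()` → ret = 41. No exception reaches parse.
4. `except Exception` is skipped; parse returns 41.
5. ret = 41.
Result: 41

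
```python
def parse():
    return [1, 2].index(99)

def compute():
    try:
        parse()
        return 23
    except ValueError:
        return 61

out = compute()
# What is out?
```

Step-by-step execution trace:
1. `compute()` calls `parse()`.
2. `parse()` evaluates `[1, 2].index(99)`, which raises ValueError; it propagates to the caller.
3. `return 23` is not reached.
4. `except ValueError` in compute matches → returns 61.
5. out = 61.
Result: 61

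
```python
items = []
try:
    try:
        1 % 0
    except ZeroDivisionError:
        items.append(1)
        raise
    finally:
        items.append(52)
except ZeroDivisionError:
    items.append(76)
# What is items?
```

Step-by-step execution trace:
1. Inner try: `1 % 0` raises ZeroDivisionError.
2. Inner `except ZeroDivisionError` matches → `items.append(1)` → items = [1].
3. bare `raise` re-raises ZeroDivisionError.
4. Inner `finally` runs during unwinding: `items.append(52)` → items = [1, 52].
5. Outer `except ZeroDivisionError` matches → `items.append(76)` → items = [1, 52, 76].
Result: [1, 52, 76]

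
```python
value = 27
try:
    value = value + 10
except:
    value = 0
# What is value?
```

Step-by-step execution trace:
1. value starts at 27.
2. try: `value = value + 10` → value = 37. No exception raised.
3. `except` is skipped.
Result: 37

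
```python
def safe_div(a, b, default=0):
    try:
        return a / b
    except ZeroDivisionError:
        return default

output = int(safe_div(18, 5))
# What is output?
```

Step-by-step execution trace:
1. `safe_div(18, 5)` enters try: `return 18 / 5` → returns 3.6. No exception raised.
2. `except ZeroDivisionError` is skipped.
3. `int(3.6)` → 3 → output = 3.
Result: 3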